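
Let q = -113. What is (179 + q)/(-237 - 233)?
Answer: -33/235 ≈ -0.14043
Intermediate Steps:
(179 + q)/(-237 - 233) = (179 - 113)/(-237 - 233) = 66/(-470) = 66*(-1/470) = -33/235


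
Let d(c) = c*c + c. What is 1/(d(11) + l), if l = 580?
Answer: 1/712 ≈ 0.0014045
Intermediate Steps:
d(c) = c + c**2 (d(c) = c**2 + c = c + c**2)
1/(d(11) + l) = 1/(11*(1 + 11) + 580) = 1/(11*12 + 580) = 1/(132 + 580) = 1/712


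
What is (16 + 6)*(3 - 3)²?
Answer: 0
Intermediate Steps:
(16 + 6)*(3 - 3)² = 22*0² = 22*0 = 0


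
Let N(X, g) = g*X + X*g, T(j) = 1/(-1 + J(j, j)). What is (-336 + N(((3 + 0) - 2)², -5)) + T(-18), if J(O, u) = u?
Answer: -6575/19 ≈ -346.05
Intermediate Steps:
T(j) = 1/(-1 + j)
N(X, g) = 2*X*g (N(X, g) = X*g + X*g = 2*X*g)
(-336 + N(((3 + 0) - 2)², -5)) + T(-18) = (-336 + 2*((3 + 0) - 2)²*(-5)) + 1/(-1 - 18) = (-336 + 2*(3 - 2)²*(-5)) + 1/(-19) = (-336 + 2*1²*(-5)) - 1/19 = (-336 + 2*1*(-5)) - 1/19 = (-336 - 10) - 1/19 = -346 - 1/19 = -6575/19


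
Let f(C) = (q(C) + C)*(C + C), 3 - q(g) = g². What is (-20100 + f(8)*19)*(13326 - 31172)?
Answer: 646239352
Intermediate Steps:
q(g) = 3 - g²
f(C) = 2*C*(3 + C - C²) (f(C) = ((3 - C²) + C)*(C + C) = (3 + C - C²)*(2*C) = 2*C*(3 + C - C²))
(-20100 + f(8)*19)*(13326 - 31172) = (-20100 + (2*8*(3 + 8 - 1*8²))*19)*(13326 - 31172) = (-20100 + (2*8*(3 + 8 - 1*64))*19)*(-17846) = (-20100 + (2*8*(3 + 8 - 64))*19)*(-17846) = (-20100 + (2*8*(-53))*19)*(-17846) = (-20100 - 848*19)*(-17846) = (-20100 - 16112)*(-17846) = -36212*(-17846) = 646239352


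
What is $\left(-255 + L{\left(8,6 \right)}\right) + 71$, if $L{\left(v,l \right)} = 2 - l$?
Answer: $-188$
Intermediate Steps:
$\left(-255 + L{\left(8,6 \right)}\right) + 71 = \left(-255 + \left(2 - 6\right)\right) + 71 = \left(-255 - 4\right) + 71 = -259 + 71 = -188$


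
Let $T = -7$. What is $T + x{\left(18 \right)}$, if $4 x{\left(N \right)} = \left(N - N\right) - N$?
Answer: $- \frac{23}{2} \approx -11.5$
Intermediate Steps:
$x{\left(N \right)} = - \frac{N}{4}$ ($x{\left(N \right)} = \frac{\left(N - N\right) - N}{4} = \frac{0 - N}{4} = \frac{\left(-1\right) N}{4} = - \frac{N}{4}$)
$T + x{\left(18 \right)} = -7 - \frac{9}{2} = - \frac{23}{2}$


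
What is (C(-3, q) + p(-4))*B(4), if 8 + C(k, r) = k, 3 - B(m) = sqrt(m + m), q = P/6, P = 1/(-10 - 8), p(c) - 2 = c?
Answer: -39 + 26*sqrt(2) ≈ -2.2304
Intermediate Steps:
p(c) = 2 + c
P = -1/18 (P = 1/(-18) = -1/18 ≈ -0.055556)
q = -1/108 (q = -1/18/6 = -1/18*1/6 = -1/108 ≈ -0.0092593)
B(m) = 3 - sqrt(2)*sqrt(m) (B(m) = 3 - sqrt(m + m) = 3 - sqrt(2*m) = 3 - sqrt(2)*sqrt(m))
C(k, r) = -8 + k
(C(-3, q) + p(-4))*B(4) = ((-8 - 3) + (2 - 4))*(3 - sqrt(2)*sqrt(4)) = (-11 - 2)*(3 - 1*sqrt(2)*2) = -13*(3 - 2*sqrt(2)) = -39 + 26*sqrt(2)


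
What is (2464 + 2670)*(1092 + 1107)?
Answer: 11289666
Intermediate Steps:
(2464 + 2670)*(1092 + 1107) = 5134*2199 = 11289666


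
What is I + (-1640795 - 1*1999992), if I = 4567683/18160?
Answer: -66112124237/18160 ≈ -3.6405e+6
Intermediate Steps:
I = 4567683/18160 (I = 4567683*(1/18160) = 4567683/18160 ≈ 251.52)
I + (-1640795 - 1*1999992) = 4567683/18160 + (-1640795 - 1*1999992) = 4567683/18160 + (-1640795 - 1999992) = 4567683/18160 - 3640787 = -66112124237/18160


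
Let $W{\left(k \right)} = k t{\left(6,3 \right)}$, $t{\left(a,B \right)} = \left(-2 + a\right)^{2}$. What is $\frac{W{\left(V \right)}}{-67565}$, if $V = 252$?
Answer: $- \frac{4032}{67565} \approx -0.059676$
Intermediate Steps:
$W{\left(k \right)} = 16 k$ ($W{\left(k \right)} = k \left(-2 + 6\right)^{2} = k 4^{2} = k 16 = 16 k$)
$\frac{W{\left(V \right)}}{-67565} = \frac{16 \cdot 252}{-67565} = 4032 \left(- \frac{1}{67565}\right) = - \frac{4032}{67565}$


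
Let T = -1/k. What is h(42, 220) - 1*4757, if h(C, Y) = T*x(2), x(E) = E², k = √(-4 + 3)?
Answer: -4757 + 4*I ≈ -4757.0 + 4.0*I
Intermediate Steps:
k = I (k = √(-1) = I ≈ 1.0*I)
T = I (T = -1/I = -(-1)*I = I ≈ 1.0*I)
h(C, Y) = 4*I (h(C, Y) = I*2² = I*4 = 4*I)
h(42, 220) - 1*4757 = 4*I - 1*4757 = 4*I - 4757 = -4757 + 4*I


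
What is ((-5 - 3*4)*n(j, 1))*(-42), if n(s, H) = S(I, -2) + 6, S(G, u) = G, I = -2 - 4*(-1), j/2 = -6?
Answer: 5712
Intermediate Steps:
j = -12 (j = 2*(-6) = -12)
I = 2 (I = -2 + 4 = 2)
n(s, H) = 8 (n(s, H) = 2 + 6 = 8)
((-5 - 3*4)*n(j, 1))*(-42) = ((-5 - 3*4)*8)*(-42) = ((-5 - 12)*8)*(-42) = -17*8*(-42) = -136*(-42) = 5712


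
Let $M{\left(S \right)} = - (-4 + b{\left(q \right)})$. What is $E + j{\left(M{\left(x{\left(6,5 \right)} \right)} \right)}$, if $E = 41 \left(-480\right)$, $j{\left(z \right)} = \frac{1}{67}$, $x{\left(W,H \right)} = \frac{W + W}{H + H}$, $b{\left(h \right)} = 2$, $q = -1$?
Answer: $- \frac{1318559}{67} \approx -19680.0$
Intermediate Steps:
$x{\left(W,H \right)} = \frac{W}{H}$ ($x{\left(W,H \right)} = \frac{2 W}{2 H} = 2 W \frac{1}{2 H} = \frac{W}{H}$)
$M{\left(S \right)} = 2$ ($M{\left(S \right)} = - (-4 + 2) = \left(-1\right) \left(-2\right) = 2$)
$j{\left(z \right)} = \frac{1}{67}$
$E = -19680$
$E + j{\left(M{\left(x{\left(6,5 \right)} \right)} \right)} = -19680 + \frac{1}{67} = - \frac{1318559}{67}$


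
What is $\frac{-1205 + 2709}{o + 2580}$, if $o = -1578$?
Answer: $\frac{752}{501} \approx 1.501$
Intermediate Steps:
$\frac{-1205 + 2709}{o + 2580} = \frac{-1205 + 2709}{-1578 + 2580} = \frac{1504}{1002} = 1504 \cdot \frac{1}{1002} = \frac{752}{501}$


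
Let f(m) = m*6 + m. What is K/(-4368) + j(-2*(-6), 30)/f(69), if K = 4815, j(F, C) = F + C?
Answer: -34003/33488 ≈ -1.0154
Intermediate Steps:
j(F, C) = C + F
f(m) = 7*m (f(m) = 6*m + m = 7*m)
K/(-4368) + j(-2*(-6), 30)/f(69) = 4815/(-4368) + (30 - 2*(-6))/((7*69)) = 4815*(-1/4368) + (30 + 12)/483 = -1605/1456 + 42*(1/483) = -1605/1456 + 2/23 = -34003/33488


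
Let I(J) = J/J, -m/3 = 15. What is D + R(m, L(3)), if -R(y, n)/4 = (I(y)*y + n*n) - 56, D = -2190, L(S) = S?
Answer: -1822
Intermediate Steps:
m = -45 (m = -3*15 = -45)
I(J) = 1
R(y, n) = 224 - 4*y - 4*n² (R(y, n) = -4*((1*y + n*n) - 56) = -4*((y + n²) - 56) = -4*(-56 + y + n²) = 224 - 4*y - 4*n²)
D + R(m, L(3)) = -2190 + (224 - 4*(-45) - 4*3²) = -2190 + (224 + 180 - 4*9) = -2190 + (224 + 180 - 36) = -2190 + 368 = -1822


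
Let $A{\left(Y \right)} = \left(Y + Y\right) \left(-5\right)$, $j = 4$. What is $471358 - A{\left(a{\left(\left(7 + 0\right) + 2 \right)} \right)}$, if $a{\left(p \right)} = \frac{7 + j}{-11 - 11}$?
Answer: $471353$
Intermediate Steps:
$a{\left(p \right)} = - \frac{1}{2}$ ($a{\left(p \right)} = \frac{7 + 4}{-11 - 11} = \frac{11}{-22} = 11 \left(- \frac{1}{22}\right) = - \frac{1}{2}$)
$A{\left(Y \right)} = - 10 Y$ ($A{\left(Y \right)} = 2 Y \left(-5\right) = - 10 Y$)
$471358 - A{\left(a{\left(\left(7 + 0\right) + 2 \right)} \right)} = 471358 - \left(-10\right) \left(- \frac{1}{2}\right) = 471358 - 5 = 471353$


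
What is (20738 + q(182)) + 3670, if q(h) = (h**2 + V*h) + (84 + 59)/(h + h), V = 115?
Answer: 2196947/28 ≈ 78462.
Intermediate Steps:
q(h) = h**2 + 115*h + 143/(2*h) (q(h) = (h**2 + 115*h) + (84 + 59)/(h + h) = (h**2 + 115*h) + 143/((2*h)) = (h**2 + 115*h) + 143*(1/(2*h)) = (h**2 + 115*h) + 143/(2*h) = h**2 + 115*h + 143/(2*h))
(20738 + q(182)) + 3670 = (20738 + (182**2 + 115*182 + (143/2)/182)) + 3670 = (20738 + (33124 + 20930 + (143/2)*(1/182))) + 3670 = (20738 + (33124 + 20930 + 11/28)) + 3670 = (20738 + 1513523/28) + 3670 = 2094187/28 + 3670 = 2196947/28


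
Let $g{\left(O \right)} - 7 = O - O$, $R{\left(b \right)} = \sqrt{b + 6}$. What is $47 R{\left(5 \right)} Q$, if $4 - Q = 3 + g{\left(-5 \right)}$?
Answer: $- 282 \sqrt{11} \approx -935.29$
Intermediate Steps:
$R{\left(b \right)} = \sqrt{6 + b}$
$g{\left(O \right)} = 7$ ($g{\left(O \right)} = 7 + \left(O - O\right) = 7 + 0 = 7$)
$Q = -6$ ($Q = 4 - \left(3 + 7\right) = 4 - 10 = -6$)
$47 R{\left(5 \right)} Q = 47 \sqrt{6 + 5} \left(-6\right) = 47 \sqrt{11} \left(-6\right) = - 282 \sqrt{11}$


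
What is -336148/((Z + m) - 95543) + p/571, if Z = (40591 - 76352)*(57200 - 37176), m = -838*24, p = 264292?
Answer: 189284515180856/408946727749 ≈ 462.86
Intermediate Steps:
m = -20112
Z = -716078264 (Z = -35761*20024 = -716078264)
-336148/((Z + m) - 95543) + p/571 = -336148/((-716078264 - 20112) - 95543) + 264292/571 = -336148/(-716098376 - 95543) + 264292*(1/571) = -336148/(-716193919) + 264292/571 = -336148*(-1/716193919) + 264292/571 = 336148/716193919 + 264292/571 = 189284515180856/408946727749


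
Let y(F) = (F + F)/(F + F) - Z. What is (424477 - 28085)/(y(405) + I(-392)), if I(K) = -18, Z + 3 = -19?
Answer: 396392/5 ≈ 79278.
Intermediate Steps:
Z = -22 (Z = -3 - 19 = -22)
y(F) = 23 (y(F) = (F + F)/(F + F) - 1*(-22) = (2*F)/((2*F)) + 22 = (2*F)*(1/(2*F)) + 22 = 1 + 22 = 23)
(424477 - 28085)/(y(405) + I(-392)) = (424477 - 28085)/(23 - 18) = 396392/5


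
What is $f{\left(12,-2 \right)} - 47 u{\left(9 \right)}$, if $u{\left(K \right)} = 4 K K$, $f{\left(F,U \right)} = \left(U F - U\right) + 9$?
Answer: $-15241$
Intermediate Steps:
$f{\left(F,U \right)} = 9 - U + F U$ ($f{\left(F,U \right)} = \left(F U - U\right) + 9 = \left(- U + F U\right) + 9 = 9 - U + F U$)
$u{\left(K \right)} = 4 K^{2}$
$f{\left(12,-2 \right)} - 47 u{\left(9 \right)} = \left(9 - -2 + 12 \left(-2\right)\right) - 47 \cdot 4 \cdot 9^{2} = \left(9 + 2 - 24\right) - 47 \cdot 4 \cdot 81 = -13 - 15228 = -15241$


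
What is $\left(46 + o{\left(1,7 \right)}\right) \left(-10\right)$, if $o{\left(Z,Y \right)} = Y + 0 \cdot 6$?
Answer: $-530$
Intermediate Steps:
$o{\left(Z,Y \right)} = Y$ ($o{\left(Z,Y \right)} = Y + 0 = Y$)
$\left(46 + o{\left(1,7 \right)}\right) \left(-10\right) = \left(46 + 7\right) \left(-10\right) = 53 \left(-10\right) = -530$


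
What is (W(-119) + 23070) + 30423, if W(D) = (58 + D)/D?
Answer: 6365728/119 ≈ 53494.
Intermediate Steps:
W(D) = (58 + D)/D
(W(-119) + 23070) + 30423 = ((58 - 119)/(-119) + 23070) + 30423 = (-1/119*(-61) + 23070) + 30423 = (61/119 + 23070) + 30423 = 2745391/119 + 30423 = 6365728/119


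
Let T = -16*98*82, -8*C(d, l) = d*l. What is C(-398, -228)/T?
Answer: 11343/128576 ≈ 0.088220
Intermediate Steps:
C(d, l) = -d*l/8
T = -128576 (T = -1568*82 = -128576)
C(-398, -228)/T = -⅛*(-398)*(-228)/(-128576) = -11343*(-1/128576) = 11343/128576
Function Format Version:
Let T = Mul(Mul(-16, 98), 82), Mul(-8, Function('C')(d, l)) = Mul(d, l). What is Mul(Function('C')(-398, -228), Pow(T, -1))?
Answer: Rational(11343, 128576) ≈ 0.088220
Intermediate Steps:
Function('C')(d, l) = Mul(Rational(-1, 8), d, l) (Function('C')(d, l) = Mul(Rational(-1, 8), Mul(d, l)) = Mul(Rational(-1, 8), d, l))
T = -128576 (T = Mul(-1568, 82) = -128576)
Mul(Function('C')(-398, -228), Pow(T, -1)) = Mul(Mul(Rational(-1, 8), -398, -228), Pow(-128576, -1)) = Mul(-11343, Rational(-1, 128576)) = Rational(11343, 128576)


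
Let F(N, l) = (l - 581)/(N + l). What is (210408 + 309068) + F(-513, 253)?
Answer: 33766022/65 ≈ 5.1948e+5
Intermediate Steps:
F(N, l) = (-581 + l)/(N + l)
(210408 + 309068) + F(-513, 253) = (210408 + 309068) + (-581 + 253)/(-513 + 253) = 519476 - 328/(-260) = 519476 - 1/260*(-328) = 519476 + 82/65 = 33766022/65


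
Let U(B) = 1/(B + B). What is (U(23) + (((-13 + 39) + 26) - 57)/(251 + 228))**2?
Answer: 62001/485497156 ≈ 0.00012771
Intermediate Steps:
U(B) = 1/(2*B)
(U(23) + (((-13 + 39) + 26) - 57)/(251 + 228))**2 = ((1/2)/23 + (((-13 + 39) + 26) - 57)/(251 + 228))**2 = ((1/2)*(1/23) + ((26 + 26) - 57)/479)**2 = (1/46 + (52 - 57)*(1/479))**2 = (1/46 - 5*1/479)**2 = (1/46 - 5/479)**2 = (249/22034)**2 = 62001/485497156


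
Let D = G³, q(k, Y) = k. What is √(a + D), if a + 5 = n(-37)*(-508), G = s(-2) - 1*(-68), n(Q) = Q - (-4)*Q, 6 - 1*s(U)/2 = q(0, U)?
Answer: 5*√24239 ≈ 778.44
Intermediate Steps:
s(U) = 12 (s(U) = 12 - 2*0 = 12 + 0 = 12)
n(Q) = 5*Q (n(Q) = Q + 4*Q = 5*Q)
G = 80 (G = 12 - 1*(-68) = 12 + 68 = 80)
a = 93975 (a = -5 + (5*(-37))*(-508) = -5 - 185*(-508) = -5 + 93980 = 93975)
D = 512000 (D = 80³ = 512000)
√(a + D) = √(93975 + 512000) = √605975 = 5*√24239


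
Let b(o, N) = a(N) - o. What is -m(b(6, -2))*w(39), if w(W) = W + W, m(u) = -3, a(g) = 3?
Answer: 234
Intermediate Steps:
b(o, N) = 3 - o
w(W) = 2*W
-m(b(6, -2))*w(39) = -(-3)*2*39 = -(-3)*78 = -1*(-234) = 234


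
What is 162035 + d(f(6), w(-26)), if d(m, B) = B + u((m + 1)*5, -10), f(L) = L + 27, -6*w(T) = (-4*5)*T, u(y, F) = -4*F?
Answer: 485965/3 ≈ 1.6199e+5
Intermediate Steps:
w(T) = 10*T/3 (w(T) = -(-4*5)*T/6 = -(-10)*T/3 = 10*T/3)
f(L) = 27 + L
d(m, B) = 40 + B (d(m, B) = B - 4*(-10) = B + 40 = 40 + B)
162035 + d(f(6), w(-26)) = 162035 + (40 + (10/3)*(-26)) = 162035 + (40 - 260/3) = 162035 - 140/3 = 485965/3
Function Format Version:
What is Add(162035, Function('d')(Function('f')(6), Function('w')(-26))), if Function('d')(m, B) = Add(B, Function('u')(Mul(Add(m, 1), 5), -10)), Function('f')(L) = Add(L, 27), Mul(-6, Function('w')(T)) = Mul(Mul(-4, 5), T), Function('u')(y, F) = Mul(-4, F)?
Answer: Rational(485965, 3) ≈ 1.6199e+5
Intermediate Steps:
Function('w')(T) = Mul(Rational(10, 3), T) (Function('w')(T) = Mul(Rational(-1, 6), Mul(Mul(-4, 5), T)) = Mul(Rational(-1, 6), Mul(-20, T)) = Mul(Rational(10, 3), T))
Function('f')(L) = Add(27, L)
Function('d')(m, B) = Add(40, B) (Function('d')(m, B) = Add(B, Mul(-4, -10)) = Add(B, 40) = Add(40, B))
Add(162035, Function('d')(Function('f')(6), Function('w')(-26))) = Add(162035, Add(40, Mul(Rational(10, 3), -26))) = Add(162035, Add(40, Rational(-260, 3))) = Add(162035, Rational(-140, 3)) = Rational(485965, 3)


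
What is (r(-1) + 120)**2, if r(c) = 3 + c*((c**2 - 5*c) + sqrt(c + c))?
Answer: (117 - I*sqrt(2))**2 ≈ 13687.0 - 330.93*I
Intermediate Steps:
r(c) = 3 + c*(c**2 - 5*c + sqrt(2)*sqrt(c)) (r(c) = 3 + c*((c**2 - 5*c) + sqrt(2*c)) = 3 + c*((c**2 - 5*c) + sqrt(2)*sqrt(c)) = 3 + c*(c**2 - 5*c + sqrt(2)*sqrt(c)))
(r(-1) + 120)**2 = ((3 + (-1)**3 - 5*(-1)**2 + sqrt(2)*(-1)**(3/2)) + 120)**2 = ((3 - 1 - 5*1 + sqrt(2)*(-I)) + 120)**2 = ((3 - 1 - 5 - I*sqrt(2)) + 120)**2 = ((-3 - I*sqrt(2)) + 120)**2 = (117 - I*sqrt(2))**2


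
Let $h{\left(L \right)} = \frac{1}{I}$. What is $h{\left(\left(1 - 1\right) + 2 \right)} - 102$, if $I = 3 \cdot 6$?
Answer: $- \frac{1835}{18} \approx -101.94$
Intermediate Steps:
$I = 18$
$h{\left(L \right)} = \frac{1}{18}$
$h{\left(\left(1 - 1\right) + 2 \right)} - 102 = \frac{1}{18} - 102 = - \frac{1835}{18}$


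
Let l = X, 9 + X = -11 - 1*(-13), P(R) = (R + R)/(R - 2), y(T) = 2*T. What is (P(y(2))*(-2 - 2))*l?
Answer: 112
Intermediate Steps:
P(R) = 2*R/(-2 + R) (P(R) = (2*R)/(-2 + R) = 2*R/(-2 + R))
X = -7 (X = -9 + (-11 - 1*(-13)) = -9 + (-11 + 13) = -9 + 2 = -7)
l = -7
(P(y(2))*(-2 - 2))*l = ((2*(2*2)/(-2 + 2*2))*(-2 - 2))*(-7) = ((2*4/(-2 + 4))*(-4))*(-7) = ((2*4/2)*(-4))*(-7) = ((2*4*(½))*(-4))*(-7) = (4*(-4))*(-7) = -16*(-7) = 112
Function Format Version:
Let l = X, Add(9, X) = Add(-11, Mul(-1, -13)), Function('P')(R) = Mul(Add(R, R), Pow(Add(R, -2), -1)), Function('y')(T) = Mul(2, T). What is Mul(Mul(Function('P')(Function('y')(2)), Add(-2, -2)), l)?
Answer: 112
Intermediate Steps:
Function('P')(R) = Mul(2, R, Pow(Add(-2, R), -1)) (Function('P')(R) = Mul(Mul(2, R), Pow(Add(-2, R), -1)) = Mul(2, R, Pow(Add(-2, R), -1)))
X = -7 (X = Add(-9, Add(-11, Mul(-1, -13))) = Add(-9, Add(-11, 13)) = Add(-9, 2) = -7)
l = -7
Mul(Mul(Function('P')(Function('y')(2)), Add(-2, -2)), l) = Mul(Mul(Mul(2, Mul(2, 2), Pow(Add(-2, Mul(2, 2)), -1)), Add(-2, -2)), -7) = Mul(Mul(Mul(2, 4, Pow(Add(-2, 4), -1)), -4), -7) = Mul(Mul(Mul(2, 4, Pow(2, -1)), -4), -7) = Mul(Mul(Mul(2, 4, Rational(1, 2)), -4), -7) = Mul(Mul(4, -4), -7) = Mul(-16, -7) = 112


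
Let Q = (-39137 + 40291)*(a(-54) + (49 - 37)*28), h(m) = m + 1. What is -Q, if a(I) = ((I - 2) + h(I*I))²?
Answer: -9446248178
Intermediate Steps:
h(m) = 1 + m
a(I) = (-1 + I + I²)² (a(I) = ((I - 2) + (1 + I*I))² = ((-2 + I) + (1 + I²))² = (-1 + I + I²)²)
Q = 9446248178 (Q = (-39137 + 40291)*((-1 - 54 + (-54)²)² + (49 - 37)*28) = 1154*((-1 - 54 + 2916)² + 12*28) = 1154*(2861² + 336) = 1154*(8185321 + 336) = 1154*8185657 = 9446248178)
-Q = -1*9446248178 = -9446248178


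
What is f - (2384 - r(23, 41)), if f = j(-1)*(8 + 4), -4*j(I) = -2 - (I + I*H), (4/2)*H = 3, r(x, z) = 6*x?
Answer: -4495/2 ≈ -2247.5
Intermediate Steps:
H = 3/2 (H = (½)*3 = 3/2 ≈ 1.5000)
j(I) = ½ + 5*I/8 (j(I) = -(-2 - (I + I*(3/2)))/4 = -(-2 - (I + 3*I/2))/4 = -(-2 - 5*I/2)/4 = ½ + 5*I/8)
f = -3/2 (f = (½ + (5/8)*(-1))*(8 + 4) = (½ - 5/8)*12 = -⅛*12 = -3/2 ≈ -1.5000)
f - (2384 - r(23, 41)) = -3/2 - (2384 - 6*23) = -3/2 - (2384 - 1*138) = -3/2 - (2384 - 138) = -3/2 - 1*2246 = -3/2 - 2246 = -4495/2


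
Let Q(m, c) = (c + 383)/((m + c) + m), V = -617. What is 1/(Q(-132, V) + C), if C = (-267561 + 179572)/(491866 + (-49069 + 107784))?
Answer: 485061861/51317645 ≈ 9.4521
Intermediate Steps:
Q(m, c) = (383 + c)/(c + 2*m) (Q(m, c) = (383 + c)/((c + m) + m) = (383 + c)/(c + 2*m))
C = -87989/550581 (C = -87989/(491866 + 58715) = -87989/550581 ≈ -0.15981)
1/(Q(-132, V) + C) = 1/((383 - 617)/(-617 + 2*(-132)) - 87989/550581) = 1/(-234/(-617 - 264) - 87989/550581) = 1/(-234/(-881) - 87989/550581) = 1/(-1/881*(-234) - 87989/550581) = 1/(234/881 - 87989/550581) = 1/(51317645/485061861) = 485061861/51317645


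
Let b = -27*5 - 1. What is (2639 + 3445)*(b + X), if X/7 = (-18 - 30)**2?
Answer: 97295328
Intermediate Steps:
b = -136 (b = -135 - 1 = -136)
X = 16128 (X = 7*(-18 - 30)**2 = 7*(-48)**2 = 7*2304 = 16128)
(2639 + 3445)*(b + X) = (2639 + 3445)*(-136 + 16128) = 6084*15992 = 97295328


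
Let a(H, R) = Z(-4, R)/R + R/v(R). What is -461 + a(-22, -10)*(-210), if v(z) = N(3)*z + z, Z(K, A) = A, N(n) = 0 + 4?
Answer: -713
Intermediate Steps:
N(n) = 4
v(z) = 5*z (v(z) = 4*z + z = 5*z)
a(H, R) = 6/5 (a(H, R) = R/R + R/((5*R)) = 1 + R*(1/(5*R)) = 1 + ⅕ = 6/5)
-461 + a(-22, -10)*(-210) = -461 + (6/5)*(-210) = -461 - 252 = -713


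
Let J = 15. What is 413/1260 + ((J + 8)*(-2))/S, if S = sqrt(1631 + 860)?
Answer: 59/180 - 46*sqrt(2491)/2491 ≈ -0.59388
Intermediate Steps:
S = sqrt(2491) ≈ 49.910
413/1260 + ((J + 8)*(-2))/S = 413/1260 + ((15 + 8)*(-2))/(sqrt(2491)) = 413*(1/1260) + (23*(-2))*(sqrt(2491)/2491) = 59/180 - 46*sqrt(2491)/2491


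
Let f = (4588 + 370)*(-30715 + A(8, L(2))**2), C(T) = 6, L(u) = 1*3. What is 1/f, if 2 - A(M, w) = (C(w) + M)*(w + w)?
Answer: -1/118947378 ≈ -8.4071e-9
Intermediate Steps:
L(u) = 3
A(M, w) = 2 - 2*w*(6 + M) (A(M, w) = 2 - (6 + M)*(w + w) = 2 - (6 + M)*2*w = 2 - 2*w*(6 + M))
f = -118947378 (f = (4588 + 370)*(-30715 + (2 - 12*3 - 2*8*3)**2) = 4958*(-30715 + (2 - 36 - 48)**2) = 4958*(-30715 + (-82)**2) = 4958*(-30715 + 6724) = 4958*(-23991) = -118947378)
1/f = 1/(-118947378) = -1/118947378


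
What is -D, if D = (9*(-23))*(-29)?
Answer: -6003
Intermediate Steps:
D = 6003 (D = -207*(-29) = 6003)
-D = -1*6003 = -6003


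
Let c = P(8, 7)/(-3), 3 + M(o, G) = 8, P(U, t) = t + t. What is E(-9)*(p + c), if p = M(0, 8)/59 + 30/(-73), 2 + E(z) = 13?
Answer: -709643/12921 ≈ -54.922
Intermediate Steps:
P(U, t) = 2*t
M(o, G) = 5 (M(o, G) = -3 + 8 = 5)
E(z) = 11 (E(z) = -2 + 13 = 11)
c = -14/3 (c = (2*7)/(-3) = 14*(-⅓) = -14/3 ≈ -4.6667)
p = -1405/4307 (p = 5/59 + 30/(-73) = 5*(1/59) + 30*(-1/73) = 5/59 - 30/73 = -1405/4307 ≈ -0.32621)
E(-9)*(p + c) = 11*(-1405/4307 - 14/3) = 11*(-64513/12921) = -709643/12921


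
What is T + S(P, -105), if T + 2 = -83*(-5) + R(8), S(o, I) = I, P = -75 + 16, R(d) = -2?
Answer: 306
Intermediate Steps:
P = -59
T = 411 (T = -2 + (-83*(-5) - 2) = -2 + (415 - 2) = -2 + 413 = 411)
T + S(P, -105) = 411 - 105 = 306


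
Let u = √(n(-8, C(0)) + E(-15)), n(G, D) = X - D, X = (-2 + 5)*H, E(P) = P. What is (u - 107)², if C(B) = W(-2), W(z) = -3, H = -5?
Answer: 11422 - 642*I*√3 ≈ 11422.0 - 1112.0*I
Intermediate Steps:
X = -15 (X = (-2 + 5)*(-5) = 3*(-5) = -15)
C(B) = -3
n(G, D) = -15 - D
u = 3*I*√3 (u = √((-15 - 1*(-3)) - 15) = √((-15 + 3) - 15) = √(-12 - 15) = √(-27) = 3*I*√3 ≈ 5.1962*I)
(u - 107)² = (3*I*√3 - 107)² = (-107 + 3*I*√3)²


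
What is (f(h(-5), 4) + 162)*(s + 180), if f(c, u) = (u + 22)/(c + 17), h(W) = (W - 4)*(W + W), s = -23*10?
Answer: -868000/107 ≈ -8112.1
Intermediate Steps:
s = -230
h(W) = 2*W*(-4 + W) (h(W) = (-4 + W)*(2*W) = 2*W*(-4 + W))
f(c, u) = (22 + u)/(17 + c)
(f(h(-5), 4) + 162)*(s + 180) = ((22 + 4)/(17 + 2*(-5)*(-4 - 5)) + 162)*(-230 + 180) = (26/(17 + 2*(-5)*(-9)) + 162)*(-50) = (26/(17 + 90) + 162)*(-50) = (26/107 + 162)*(-50) = (17360/107)*(-50) = -868000/107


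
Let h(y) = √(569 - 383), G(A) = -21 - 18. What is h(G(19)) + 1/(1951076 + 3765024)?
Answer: 1/5716100 + √186 ≈ 13.638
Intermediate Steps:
G(A) = -39
h(y) = √186
h(G(19)) + 1/(1951076 + 3765024) = √186 + 1/(1951076 + 3765024) = √186 + 1/5716100 = 1/5716100 + √186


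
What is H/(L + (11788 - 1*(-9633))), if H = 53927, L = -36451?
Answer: -53927/15030 ≈ -3.5880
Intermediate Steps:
H/(L + (11788 - 1*(-9633))) = 53927/(-36451 + (11788 - 1*(-9633))) = 53927/(-36451 + (11788 + 9633)) = 53927/(-36451 + 21421) = 53927/(-15030) = 53927*(-1/15030) = -53927/15030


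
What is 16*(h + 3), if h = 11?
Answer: 224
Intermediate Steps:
16*(h + 3) = 16*(11 + 3) = 16*14 = 224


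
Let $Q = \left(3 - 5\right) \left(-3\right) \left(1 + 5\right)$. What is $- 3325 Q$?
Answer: $-119700$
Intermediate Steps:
$Q = 36$ ($Q = \left(3 - 5\right) \left(-3\right) 6 = \left(-2\right) \left(-3\right) 6 = 6 \cdot 6 = 36$)
$- 3325 Q = \left(-3325\right) 36 = -119700$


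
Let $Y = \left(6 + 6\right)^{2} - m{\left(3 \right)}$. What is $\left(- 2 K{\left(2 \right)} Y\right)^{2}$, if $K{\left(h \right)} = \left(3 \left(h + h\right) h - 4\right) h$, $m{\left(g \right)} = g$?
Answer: $127238400$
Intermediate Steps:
$K{\left(h \right)} = h \left(-4 + 6 h^{2}\right)$ ($K{\left(h \right)} = \left(3 \cdot 2 h h - 4\right) h = \left(6 h h - 4\right) h = \left(6 h^{2} - 4\right) h = \left(-4 + 6 h^{2}\right) h = h \left(-4 + 6 h^{2}\right)$)
$Y = 141$ ($Y = \left(6 + 6\right)^{2} - 3 = 12^{2} - 3 = 144 - 3 = 141$)
$\left(- 2 K{\left(2 \right)} Y\right)^{2} = \left(- 2 \left(\left(-4\right) 2 + 6 \cdot 2^{3}\right) 141\right)^{2} = \left(- 2 \left(-8 + 6 \cdot 8\right) 141\right)^{2} = \left(- 2 \left(-8 + 48\right) 141\right)^{2} = \left(\left(-2\right) 40 \cdot 141\right)^{2} = \left(\left(-80\right) 141\right)^{2} = \left(-11280\right)^{2} = 127238400$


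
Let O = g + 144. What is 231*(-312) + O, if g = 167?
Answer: -71761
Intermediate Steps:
O = 311 (O = 167 + 144 = 311)
231*(-312) + O = 231*(-312) + 311 = -72072 + 311 = -71761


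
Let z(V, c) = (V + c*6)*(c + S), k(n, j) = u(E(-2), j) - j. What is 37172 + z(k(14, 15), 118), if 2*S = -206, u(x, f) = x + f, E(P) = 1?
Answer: 47807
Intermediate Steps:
u(x, f) = f + x
S = -103 (S = (½)*(-206) = -103)
k(n, j) = 1 (k(n, j) = (j + 1) - j = (1 + j) - j = 1)
z(V, c) = (-103 + c)*(V + 6*c) (z(V, c) = (V + c*6)*(c - 103) = (V + 6*c)*(-103 + c) = (-103 + c)*(V + 6*c))
37172 + z(k(14, 15), 118) = 37172 + (-618*118 - 103*1 + 6*118² + 1*118) = 37172 + (-72924 - 103 + 6*13924 + 118) = 37172 + (-72924 - 103 + 83544 + 118) = 37172 + 10635 = 47807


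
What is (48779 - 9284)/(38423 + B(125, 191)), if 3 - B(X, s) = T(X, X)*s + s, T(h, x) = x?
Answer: 7899/2872 ≈ 2.7503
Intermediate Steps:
B(X, s) = 3 - s - X*s (B(X, s) = 3 - (X*s + s) = 3 - (s + X*s) = 3 + (-s - X*s) = 3 - s - X*s)
(48779 - 9284)/(38423 + B(125, 191)) = (48779 - 9284)/(38423 + (3 - 1*191 - 1*125*191)) = 39495/(38423 + (3 - 191 - 23875)) = 39495/(38423 - 24063) = 39495/14360 = 39495*(1/14360) = 7899/2872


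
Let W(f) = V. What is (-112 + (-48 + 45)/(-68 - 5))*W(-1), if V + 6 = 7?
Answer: -8173/73 ≈ -111.96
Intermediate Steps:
V = 1 (V = -6 + 7 = 1)
W(f) = 1
(-112 + (-48 + 45)/(-68 - 5))*W(-1) = (-112 + (-48 + 45)/(-68 - 5))*1 = (-112 - 3/(-73))*1 = (-112 - 3*(-1/73))*1 = (-112 + 3/73)*1 = -8173/73*1 = -8173/73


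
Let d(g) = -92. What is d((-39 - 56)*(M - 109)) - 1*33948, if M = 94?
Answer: -34040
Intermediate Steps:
d((-39 - 56)*(M - 109)) - 1*33948 = -92 - 1*33948 = -92 - 33948 = -34040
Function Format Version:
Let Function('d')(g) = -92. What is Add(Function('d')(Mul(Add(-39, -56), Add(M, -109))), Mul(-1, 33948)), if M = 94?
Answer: -34040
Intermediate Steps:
Add(Function('d')(Mul(Add(-39, -56), Add(M, -109))), Mul(-1, 33948)) = Add(-92, Mul(-1, 33948)) = Add(-92, -33948) = -34040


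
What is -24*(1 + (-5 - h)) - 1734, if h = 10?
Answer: -1398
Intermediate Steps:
-24*(1 + (-5 - h)) - 1734 = -24*(1 + (-5 - 1*10)) - 1734 = -24*(1 + (-5 - 10)) - 1734 = -24*(1 - 15) - 1734 = -24*(-14) - 1734 = 336 - 1734 = -1398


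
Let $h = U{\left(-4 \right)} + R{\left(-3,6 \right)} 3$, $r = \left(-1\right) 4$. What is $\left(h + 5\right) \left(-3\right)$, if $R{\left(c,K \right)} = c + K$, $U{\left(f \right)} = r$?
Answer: $-30$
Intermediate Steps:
$r = -4$
$U{\left(f \right)} = -4$
$R{\left(c,K \right)} = K + c$
$h = 5$ ($h = -4 + \left(6 - 3\right) 3 = -4 + 3 \cdot 3 = -4 + 9 = 5$)
$\left(h + 5\right) \left(-3\right) = \left(5 + 5\right) \left(-3\right) = 10 \left(-3\right) = -30$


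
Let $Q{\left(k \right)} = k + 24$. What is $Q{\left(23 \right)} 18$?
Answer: $846$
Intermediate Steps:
$Q{\left(k \right)} = 24 + k$
$Q{\left(23 \right)} 18 = \left(24 + 23\right) 18 = 47 \cdot 18 = 846$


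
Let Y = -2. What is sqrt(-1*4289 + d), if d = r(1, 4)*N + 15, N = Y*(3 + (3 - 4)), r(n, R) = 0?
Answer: I*sqrt(4274) ≈ 65.376*I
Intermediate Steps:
N = -4 (N = -2*(3 + (3 - 4)) = -2*(3 - 1) = -2*2 = -4)
d = 15 (d = 0*(-4) + 15 = 0 + 15 = 15)
sqrt(-1*4289 + d) = sqrt(-1*4289 + 15) = sqrt(-4289 + 15) = sqrt(-4274) = I*sqrt(4274)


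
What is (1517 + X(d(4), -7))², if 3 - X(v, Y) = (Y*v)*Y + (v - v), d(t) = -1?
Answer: 2461761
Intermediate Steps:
X(v, Y) = 3 - v*Y² (X(v, Y) = 3 - ((Y*v)*Y + (v - v)) = 3 - (v*Y² + 0) = 3 - v*Y²)
(1517 + X(d(4), -7))² = (1517 + (3 - 1*(-1)*(-7)²))² = (1517 + (3 - 1*(-1)*49))² = (1517 + (3 + 49))² = (1517 + 52)² = 1569² = 2461761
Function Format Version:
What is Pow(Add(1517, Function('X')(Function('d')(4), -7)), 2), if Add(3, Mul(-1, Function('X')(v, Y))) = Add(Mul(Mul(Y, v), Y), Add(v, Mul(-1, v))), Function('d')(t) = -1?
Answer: 2461761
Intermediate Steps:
Function('X')(v, Y) = Add(3, Mul(-1, v, Pow(Y, 2))) (Function('X')(v, Y) = Add(3, Mul(-1, Add(Mul(Mul(Y, v), Y), Add(v, Mul(-1, v))))) = Add(3, Mul(-1, Add(Mul(v, Pow(Y, 2)), 0))) = Add(3, Mul(-1, Mul(v, Pow(Y, 2)))) = Add(3, Mul(-1, v, Pow(Y, 2))))
Pow(Add(1517, Function('X')(Function('d')(4), -7)), 2) = Pow(Add(1517, Add(3, Mul(-1, -1, Pow(-7, 2)))), 2) = Pow(Add(1517, Add(3, Mul(-1, -1, 49))), 2) = Pow(Add(1517, Add(3, 49)), 2) = Pow(Add(1517, 52), 2) = Pow(1569, 2) = 2461761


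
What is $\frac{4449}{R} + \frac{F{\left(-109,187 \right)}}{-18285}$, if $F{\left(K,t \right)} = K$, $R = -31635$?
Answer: $- \frac{115410}{856957} \approx -0.13467$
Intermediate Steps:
$\frac{4449}{R} + \frac{F{\left(-109,187 \right)}}{-18285} = \frac{4449}{-31635} - \frac{109}{-18285} = 4449 \left(- \frac{1}{31635}\right) - - \frac{109}{18285} = - \frac{1483}{10545} + \frac{109}{18285} = - \frac{115410}{856957}$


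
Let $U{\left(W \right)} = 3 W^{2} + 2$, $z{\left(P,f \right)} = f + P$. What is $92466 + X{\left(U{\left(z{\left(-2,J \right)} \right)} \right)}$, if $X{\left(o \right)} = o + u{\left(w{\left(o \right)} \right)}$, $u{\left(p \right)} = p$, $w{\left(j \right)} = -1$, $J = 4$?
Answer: $92479$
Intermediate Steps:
$z{\left(P,f \right)} = P + f$
$U{\left(W \right)} = 2 + 3 W^{2}$
$X{\left(o \right)} = -1 + o$ ($X{\left(o \right)} = o - 1 = -1 + o$)
$92466 + X{\left(U{\left(z{\left(-2,J \right)} \right)} \right)} = 92466 - \left(-1 - 3 \left(-2 + 4\right)^{2}\right) = 92466 + \left(-1 + \left(2 + 3 \cdot 2^{2}\right)\right) = 92466 + \left(-1 + \left(2 + 3 \cdot 4\right)\right) = 92466 + \left(-1 + \left(2 + 12\right)\right) = 92466 + \left(-1 + 14\right) = 92466 + 13 = 92479$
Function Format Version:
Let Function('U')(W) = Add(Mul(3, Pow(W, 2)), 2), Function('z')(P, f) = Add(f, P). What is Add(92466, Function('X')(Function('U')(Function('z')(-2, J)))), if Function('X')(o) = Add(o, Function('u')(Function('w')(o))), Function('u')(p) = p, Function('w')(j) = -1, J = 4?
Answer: 92479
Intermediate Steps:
Function('z')(P, f) = Add(P, f)
Function('U')(W) = Add(2, Mul(3, Pow(W, 2)))
Function('X')(o) = Add(-1, o) (Function('X')(o) = Add(o, -1) = Add(-1, o))
Add(92466, Function('X')(Function('U')(Function('z')(-2, J)))) = Add(92466, Add(-1, Add(2, Mul(3, Pow(Add(-2, 4), 2))))) = Add(92466, Add(-1, Add(2, Mul(3, Pow(2, 2))))) = Add(92466, Add(-1, Add(2, Mul(3, 4)))) = Add(92466, Add(-1, Add(2, 12))) = Add(92466, Add(-1, 14)) = Add(92466, 13) = 92479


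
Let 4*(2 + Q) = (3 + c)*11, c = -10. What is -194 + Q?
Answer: -861/4 ≈ -215.25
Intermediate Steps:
Q = -85/4 (Q = -2 + ((3 - 10)*11)/4 = -2 + (-7*11)/4 = -2 + (1/4)*(-77) = -2 - 77/4 = -85/4 ≈ -21.250)
-194 + Q = -194 - 85/4 = -861/4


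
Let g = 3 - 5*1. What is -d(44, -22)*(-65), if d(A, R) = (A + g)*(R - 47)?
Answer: -188370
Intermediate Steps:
g = -2 (g = 3 - 5 = -2)
d(A, R) = (-47 + R)*(-2 + A) (d(A, R) = (A - 2)*(R - 47) = (-2 + A)*(-47 + R) = (-47 + R)*(-2 + A))
-d(44, -22)*(-65) = -(94 - 47*44 - 2*(-22) + 44*(-22))*(-65) = -(94 - 2068 + 44 - 968)*(-65) = -(-2898)*(-65) = -1*188370 = -188370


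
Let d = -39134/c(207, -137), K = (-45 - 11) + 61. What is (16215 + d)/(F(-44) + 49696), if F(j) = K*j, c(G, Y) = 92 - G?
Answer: 1903859/5689740 ≈ 0.33461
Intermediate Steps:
K = 5 (K = -56 + 61 = 5)
F(j) = 5*j
d = 39134/115 (d = -39134/(92 - 1*207) = -39134/(92 - 207) = -39134/(-115) = -39134*(-1/115) = 39134/115 ≈ 340.30)
(16215 + d)/(F(-44) + 49696) = (16215 + 39134/115)/(5*(-44) + 49696) = 1903859/(115*(-220 + 49696)) = (1903859/115)/49476 = (1903859/115)*(1/49476) = 1903859/5689740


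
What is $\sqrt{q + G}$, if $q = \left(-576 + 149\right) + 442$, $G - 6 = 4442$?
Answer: $\sqrt{4463} \approx 66.806$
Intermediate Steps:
$G = 4448$ ($G = 6 + 4442 = 4448$)
$q = 15$ ($q = -427 + 442 = 15$)
$\sqrt{q + G} = \sqrt{15 + 4448} = \sqrt{4463}$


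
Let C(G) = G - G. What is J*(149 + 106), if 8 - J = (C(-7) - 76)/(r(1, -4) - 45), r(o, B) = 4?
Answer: 64260/41 ≈ 1567.3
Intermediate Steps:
C(G) = 0
J = 252/41 (J = 8 - (0 - 76)/(4 - 45) = 8 - (-76)/(-41) = 8 - (-76)*(-1)/41 = 8 - 1*76/41 = 8 - 76/41 = 252/41 ≈ 6.1463)
J*(149 + 106) = 252*(149 + 106)/41 = (252/41)*255 = 64260/41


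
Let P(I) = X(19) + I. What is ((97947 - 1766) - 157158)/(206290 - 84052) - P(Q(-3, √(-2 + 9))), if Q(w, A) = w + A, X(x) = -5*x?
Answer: 11918347/122238 - √7 ≈ 94.855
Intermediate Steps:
Q(w, A) = A + w
P(I) = -95 + I (P(I) = -5*19 + I = -95 + I)
((97947 - 1766) - 157158)/(206290 - 84052) - P(Q(-3, √(-2 + 9))) = ((97947 - 1766) - 157158)/(206290 - 84052) - (-95 + (√(-2 + 9) - 3)) = (96181 - 157158)/122238 - (-95 + (√7 - 3)) = -60977*1/122238 - (-95 + (-3 + √7)) = -60977/122238 - (-98 + √7) = -60977/122238 + (98 - √7) = 11918347/122238 - √7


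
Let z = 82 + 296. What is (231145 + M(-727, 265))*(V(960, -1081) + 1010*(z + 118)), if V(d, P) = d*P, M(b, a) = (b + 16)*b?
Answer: -401548945600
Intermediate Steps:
M(b, a) = b*(16 + b) (M(b, a) = (16 + b)*b = b*(16 + b))
z = 378
V(d, P) = P*d
(231145 + M(-727, 265))*(V(960, -1081) + 1010*(z + 118)) = (231145 - 727*(16 - 727))*(-1081*960 + 1010*(378 + 118)) = (231145 - 727*(-711))*(-1037760 + 1010*496) = (231145 + 516897)*(-1037760 + 500960) = 748042*(-536800) = -401548945600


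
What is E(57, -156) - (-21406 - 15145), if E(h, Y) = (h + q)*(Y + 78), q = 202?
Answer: 16349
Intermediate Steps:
E(h, Y) = (78 + Y)*(202 + h) (E(h, Y) = (h + 202)*(Y + 78) = (202 + h)*(78 + Y) = (78 + Y)*(202 + h))
E(57, -156) - (-21406 - 15145) = (15756 + 78*57 + 202*(-156) - 156*57) - (-21406 - 15145) = (15756 + 4446 - 31512 - 8892) - 1*(-36551) = -20202 + 36551 = 16349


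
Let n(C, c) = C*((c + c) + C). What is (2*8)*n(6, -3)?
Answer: 0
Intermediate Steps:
n(C, c) = C*(C + 2*c) (n(C, c) = C*(2*c + C) = C*(C + 2*c))
(2*8)*n(6, -3) = (2*8)*(6*(6 + 2*(-3))) = 16*(6*(6 - 6)) = 16*(6*0) = 16*0 = 0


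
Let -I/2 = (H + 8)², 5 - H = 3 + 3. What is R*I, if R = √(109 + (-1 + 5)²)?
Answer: -490*√5 ≈ -1095.7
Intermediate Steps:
H = -1 (H = 5 - (3 + 3) = 5 - 1*6 = 5 - 6 = -1)
I = -98 (I = -2*(-1 + 8)² = -2*7² = -2*49 = -98)
R = 5*√5 (R = √(109 + 4²) = √(109 + 16) = √125 = 5*√5 ≈ 11.180)
R*I = (5*√5)*(-98) = -490*√5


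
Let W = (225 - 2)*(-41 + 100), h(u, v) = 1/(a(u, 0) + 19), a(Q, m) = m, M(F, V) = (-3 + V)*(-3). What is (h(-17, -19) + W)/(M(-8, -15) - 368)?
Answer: -124992/2983 ≈ -41.901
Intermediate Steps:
M(F, V) = 9 - 3*V
h(u, v) = 1/19 (h(u, v) = 1/(0 + 19) = 1/19)
W = 13157 (W = 223*59 = 13157)
(h(-17, -19) + W)/(M(-8, -15) - 368) = (1/19 + 13157)/((9 - 3*(-15)) - 368) = 249984/(19*((9 + 45) - 368)) = 249984/(19*(54 - 368)) = (249984/19)/(-314) = (249984/19)*(-1/314) = -124992/2983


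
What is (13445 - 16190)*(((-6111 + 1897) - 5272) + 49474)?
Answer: -109767060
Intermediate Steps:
(13445 - 16190)*(((-6111 + 1897) - 5272) + 49474) = -2745*((-4214 - 5272) + 49474) = -2745*(-9486 + 49474) = -2745*39988 = -109767060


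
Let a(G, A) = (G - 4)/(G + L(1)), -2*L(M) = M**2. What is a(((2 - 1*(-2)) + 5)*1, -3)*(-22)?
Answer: -220/17 ≈ -12.941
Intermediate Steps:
L(M) = -M**2/2
a(G, A) = (-4 + G)/(-1/2 + G) (a(G, A) = (G - 4)/(G - 1/2*1**2) = (-4 + G)/(G - 1/2*1) = (-4 + G)/(G - 1/2) = (-4 + G)/(-1/2 + G))
a(((2 - 1*(-2)) + 5)*1, -3)*(-22) = (2*(-4 + ((2 - 1*(-2)) + 5)*1)/(-1 + 2*(((2 - 1*(-2)) + 5)*1)))*(-22) = (2*(-4 + ((2 + 2) + 5)*1)/(-1 + 2*(((2 + 2) + 5)*1)))*(-22) = (2*(-4 + (4 + 5)*1)/(-1 + 2*((4 + 5)*1)))*(-22) = (2*(-4 + 9*1)/(-1 + 2*(9*1)))*(-22) = (2*(-4 + 9)/(-1 + 2*9))*(-22) = (2*5/(-1 + 18))*(-22) = (2*5/17)*(-22) = (2*(1/17)*5)*(-22) = (10/17)*(-22) = -220/17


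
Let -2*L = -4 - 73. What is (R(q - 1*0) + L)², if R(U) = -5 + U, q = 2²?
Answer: 5625/4 ≈ 1406.3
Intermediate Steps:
q = 4
L = 77/2 (L = -(-4 - 73)/2 = -½*(-77) = 77/2 ≈ 38.500)
(R(q - 1*0) + L)² = ((-5 + (4 - 1*0)) + 77/2)² = ((-5 + (4 + 0)) + 77/2)² = ((-5 + 4) + 77/2)² = (-1 + 77/2)² = (75/2)² = 5625/4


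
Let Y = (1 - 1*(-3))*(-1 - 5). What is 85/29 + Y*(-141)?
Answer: 98221/29 ≈ 3386.9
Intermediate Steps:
Y = -24 (Y = (1 + 3)*(-6) = 4*(-6) = -24)
85/29 + Y*(-141) = 85/29 - 24*(-141) = 85*(1/29) + 3384 = 85/29 + 3384 = 98221/29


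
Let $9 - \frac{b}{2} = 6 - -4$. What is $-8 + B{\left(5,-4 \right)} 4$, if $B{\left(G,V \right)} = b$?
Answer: $-16$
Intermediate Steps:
$b = -2$ ($b = 18 - 2 \left(6 - -4\right) = 18 - 2 \left(6 + 4\right) = 18 - 20 = -2$)
$B{\left(G,V \right)} = -2$
$-8 + B{\left(5,-4 \right)} 4 = -8 - 8 = -16$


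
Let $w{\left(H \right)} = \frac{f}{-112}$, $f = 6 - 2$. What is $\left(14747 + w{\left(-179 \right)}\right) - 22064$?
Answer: $- \frac{204877}{28} \approx -7317.0$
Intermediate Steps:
$f = 4$ ($f = 6 - 2 = 4$)
$w{\left(H \right)} = - \frac{1}{28}$ ($w{\left(H \right)} = \frac{4}{-112} = 4 \left(- \frac{1}{112}\right) = - \frac{1}{28}$)
$\left(14747 + w{\left(-179 \right)}\right) - 22064 = \left(14747 - \frac{1}{28}\right) - 22064 = \frac{412915}{28} - 22064 = - \frac{204877}{28}$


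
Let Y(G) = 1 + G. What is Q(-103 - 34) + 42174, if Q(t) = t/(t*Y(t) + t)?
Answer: 5693489/135 ≈ 42174.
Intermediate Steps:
Q(t) = t/(t + t*(1 + t)) (Q(t) = t/(t*(1 + t) + t) = t/(t + t*(1 + t)))
Q(-103 - 34) + 42174 = 1/(2 + (-103 - 34)) + 42174 = 1/(2 - 137) + 42174 = 1/(-135) + 42174 = -1/135 + 42174 = 5693489/135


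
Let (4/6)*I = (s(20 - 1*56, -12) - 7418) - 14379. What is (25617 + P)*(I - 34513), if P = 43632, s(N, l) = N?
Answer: -9315721725/2 ≈ -4.6579e+9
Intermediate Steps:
I = -65499/2 (I = 3*(((20 - 1*56) - 7418) - 14379)/2 = 3*(((20 - 56) - 7418) - 14379)/2 = 3*((-36 - 7418) - 14379)/2 = 3*(-7454 - 14379)/2 = (3/2)*(-21833) = -65499/2 ≈ -32750.)
(25617 + P)*(I - 34513) = (25617 + 43632)*(-65499/2 - 34513) = 69249*(-134525/2) = -9315721725/2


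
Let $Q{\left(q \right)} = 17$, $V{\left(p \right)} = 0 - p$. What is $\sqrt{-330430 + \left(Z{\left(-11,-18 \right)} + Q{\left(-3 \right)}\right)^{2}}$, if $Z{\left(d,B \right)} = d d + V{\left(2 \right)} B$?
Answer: $i \sqrt{300154} \approx 547.86 i$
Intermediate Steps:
$V{\left(p \right)} = - p$
$Z{\left(d,B \right)} = d^{2} - 2 B$ ($Z{\left(d,B \right)} = d d + \left(-1\right) 2 B = d^{2} - 2 B$)
$\sqrt{-330430 + \left(Z{\left(-11,-18 \right)} + Q{\left(-3 \right)}\right)^{2}} = \sqrt{-330430 + \left(\left(\left(-11\right)^{2} - -36\right) + 17\right)^{2}} = \sqrt{-330430 + \left(\left(121 + 36\right) + 17\right)^{2}} = \sqrt{-330430 + \left(157 + 17\right)^{2}} = \sqrt{-330430 + 174^{2}} = \sqrt{-330430 + 30276} = \sqrt{-300154} = i \sqrt{300154}$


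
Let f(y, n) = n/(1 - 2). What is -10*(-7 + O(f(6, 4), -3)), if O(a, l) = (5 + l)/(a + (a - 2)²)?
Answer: 555/8 ≈ 69.375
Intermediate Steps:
f(y, n) = -n (f(y, n) = n/(-1) = -n)
O(a, l) = (5 + l)/(a + (-2 + a)²)
-10*(-7 + O(f(6, 4), -3)) = -10*(-7 + (5 - 3)/(-1*4 + (-2 - 1*4)²)) = -10*(-7 + 2/(-4 + (-2 - 4)²)) = -10*(-7 + 2/(-4 + (-6)²)) = -10*(-7 + 2/(-4 + 36)) = -10*(-7 + 2/32) = -10*(-7 + (1/32)*2) = -10*(-7 + 1/16) = -10*(-111/16) = 555/8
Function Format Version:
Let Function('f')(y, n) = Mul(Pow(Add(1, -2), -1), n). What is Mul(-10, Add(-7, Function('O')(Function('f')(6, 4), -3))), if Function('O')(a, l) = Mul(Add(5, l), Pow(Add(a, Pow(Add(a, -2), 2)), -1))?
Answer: Rational(555, 8) ≈ 69.375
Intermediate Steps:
Function('f')(y, n) = Mul(-1, n) (Function('f')(y, n) = Mul(Pow(-1, -1), n) = Mul(-1, n))
Function('O')(a, l) = Mul(Pow(Add(a, Pow(Add(-2, a), 2)), -1), Add(5, l)) (Function('O')(a, l) = Mul(Add(5, l), Pow(Add(a, Pow(Add(-2, a), 2)), -1)) = Mul(Pow(Add(a, Pow(Add(-2, a), 2)), -1), Add(5, l)))
Mul(-10, Add(-7, Function('O')(Function('f')(6, 4), -3))) = Mul(-10, Add(-7, Mul(Pow(Add(Mul(-1, 4), Pow(Add(-2, Mul(-1, 4)), 2)), -1), Add(5, -3)))) = Mul(-10, Add(-7, Mul(Pow(Add(-4, Pow(Add(-2, -4), 2)), -1), 2))) = Mul(-10, Add(-7, Mul(Pow(Add(-4, Pow(-6, 2)), -1), 2))) = Mul(-10, Add(-7, Mul(Pow(Add(-4, 36), -1), 2))) = Mul(-10, Add(-7, Mul(Pow(32, -1), 2))) = Mul(-10, Add(-7, Mul(Rational(1, 32), 2))) = Mul(-10, Add(-7, Rational(1, 16))) = Mul(-10, Rational(-111, 16)) = Rational(555, 8)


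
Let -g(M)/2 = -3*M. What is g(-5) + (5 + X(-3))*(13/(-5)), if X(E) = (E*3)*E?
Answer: -566/5 ≈ -113.20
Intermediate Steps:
X(E) = 3*E**2 (X(E) = (3*E)*E = 3*E**2)
g(M) = 6*M (g(M) = -(-6)*M = 6*M)
g(-5) + (5 + X(-3))*(13/(-5)) = 6*(-5) + (5 + 3*(-3)**2)*(13/(-5)) = -30 + (5 + 3*9)*(13*(-1/5)) = -30 + (5 + 27)*(-13/5) = -30 + 32*(-13/5) = -30 - 416/5 = -566/5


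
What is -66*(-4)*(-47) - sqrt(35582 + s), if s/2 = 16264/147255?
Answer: -12408 - sqrt(771566124170190)/147255 ≈ -12597.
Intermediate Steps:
s = 32528/147255 (s = 2*(16264/147255) = 32528/147255 ≈ 0.22090)
-66*(-4)*(-47) - sqrt(35582 + s) = -66*(-4)*(-47) - sqrt(35582 + 32528/147255) = 264*(-47) - sqrt(5239659938/147255) = -12408 - sqrt(771566124170190)/147255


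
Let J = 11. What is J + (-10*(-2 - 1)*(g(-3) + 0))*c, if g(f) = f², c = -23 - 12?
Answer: -9439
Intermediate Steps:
c = -35
J + (-10*(-2 - 1)*(g(-3) + 0))*c = 11 - 10*(-2 - 1)*((-3)² + 0)*(-35) = 11 - (-30)*(9 + 0)*(-35) = 11 - (-30)*9*(-35) = 11 - 10*(-27)*(-35) = 11 + 270*(-35) = 11 - 9450 = -9439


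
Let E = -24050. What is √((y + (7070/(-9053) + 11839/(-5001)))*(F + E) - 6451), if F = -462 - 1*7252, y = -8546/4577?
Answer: √729307654240709475563242633/69073113527 ≈ 390.97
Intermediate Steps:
y = -8546/4577 (y = -8546*1/4577 = -8546/4577 ≈ -1.8672)
F = -7714 (F = -462 - 7252 = -7714)
√((y + (7070/(-9053) + 11839/(-5001)))*(F + E) - 6451) = √((-8546/4577 + (7070/(-9053) + 11839/(-5001)))*(-7714 - 24050) - 6451) = √((-8546/4577 + (7070*(-1/9053) + 11839*(-1/5001)))*(-31764) - 6451) = √((-8546/4577 + (-7070/9053 - 11839/5001))*(-31764) - 6451) = √((-8546/4577 - 142535537/45274053)*(-31764) - 6451) = √(-1039297209787/207219340581*(-31764) - 6451) = √(11004078857224756/69073113527 - 6451) = √(10558488201862079/69073113527) = √729307654240709475563242633/69073113527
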